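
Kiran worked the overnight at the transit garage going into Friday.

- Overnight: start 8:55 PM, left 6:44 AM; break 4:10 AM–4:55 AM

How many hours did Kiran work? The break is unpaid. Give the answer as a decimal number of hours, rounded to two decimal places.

Overnight: 8:55 PM → midnight = 3 h 5 min; midnight → 6:44 AM = 6 h 44 min; span 9 h 49 min; less 45 min break → 9 h 4 min

9.07 hours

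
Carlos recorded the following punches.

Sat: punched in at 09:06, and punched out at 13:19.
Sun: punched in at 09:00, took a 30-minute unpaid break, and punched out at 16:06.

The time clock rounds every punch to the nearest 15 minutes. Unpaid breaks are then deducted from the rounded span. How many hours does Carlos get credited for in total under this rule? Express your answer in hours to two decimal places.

10.75 hours

Sat: in 09:06→09:00, out 13:19→13:15; 4 h 15 min
Sun: in 09:00→09:00, out 16:06→16:00; 7 h 0 min − 30 min = 6 h 30 min
Total credited: 10 h 45 min.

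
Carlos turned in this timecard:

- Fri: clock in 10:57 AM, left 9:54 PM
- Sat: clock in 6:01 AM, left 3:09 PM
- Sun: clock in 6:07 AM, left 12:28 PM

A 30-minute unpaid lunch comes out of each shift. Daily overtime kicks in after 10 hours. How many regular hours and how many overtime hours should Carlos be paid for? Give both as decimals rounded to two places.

Regular 24.48 hours, overtime 0.45 hours

Fri: 10:57 AM–9:54 PM = 10 h 57 min; less 30 min break → 10 h 27 min
Sat: 6:01 AM–3:09 PM = 9 h 8 min; less 30 min break → 8 h 38 min
Sun: 6:07 AM–12:28 PM = 6 h 21 min; less 30 min break → 5 h 51 min
Fri reg 10 h 0 min / OT 0 h 27 min; Sat reg 8 h 38 min / OT 0 h 0 min; Sun reg 5 h 51 min / OT 0 h 0 min.
Totals: regular 24 h 29 min, overtime 0 h 27 min.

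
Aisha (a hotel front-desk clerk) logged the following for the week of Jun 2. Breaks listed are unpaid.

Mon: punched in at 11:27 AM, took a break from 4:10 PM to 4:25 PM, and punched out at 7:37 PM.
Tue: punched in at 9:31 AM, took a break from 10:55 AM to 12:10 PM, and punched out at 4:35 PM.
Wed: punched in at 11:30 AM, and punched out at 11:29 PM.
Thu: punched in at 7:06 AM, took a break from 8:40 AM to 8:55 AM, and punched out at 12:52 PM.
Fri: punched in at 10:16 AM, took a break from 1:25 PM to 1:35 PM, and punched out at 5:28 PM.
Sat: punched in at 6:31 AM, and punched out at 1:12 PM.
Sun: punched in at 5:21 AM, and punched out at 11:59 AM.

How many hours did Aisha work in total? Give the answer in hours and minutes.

Mon: 11:27 AM–7:37 PM = 8 h 10 min; less 15 min break → 7 h 55 min
Tue: 9:31 AM–4:35 PM = 7 h 4 min; less 75 min break → 5 h 49 min
Wed: 11:30 AM–11:29 PM = 11 h 59 min
Thu: 7:06 AM–12:52 PM = 5 h 46 min; less 15 min break → 5 h 31 min
Fri: 10:16 AM–5:28 PM = 7 h 12 min; less 10 min break → 7 h 2 min
Sat: 6:31 AM–1:12 PM = 6 h 41 min
Sun: 5:21 AM–11:59 AM = 6 h 38 min
Total: 7 h 55 min + 5 h 49 min + 11 h 59 min + 5 h 31 min + 7 h 2 min + 6 h 41 min + 6 h 38 min = 51 h 35 min.

51 h 35 min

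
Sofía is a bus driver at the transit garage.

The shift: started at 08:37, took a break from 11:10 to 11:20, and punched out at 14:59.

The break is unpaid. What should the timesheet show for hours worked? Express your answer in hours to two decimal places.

The shift: 08:37–14:59 = 6 h 22 min; less 10 min break → 6 h 12 min

6.20 hours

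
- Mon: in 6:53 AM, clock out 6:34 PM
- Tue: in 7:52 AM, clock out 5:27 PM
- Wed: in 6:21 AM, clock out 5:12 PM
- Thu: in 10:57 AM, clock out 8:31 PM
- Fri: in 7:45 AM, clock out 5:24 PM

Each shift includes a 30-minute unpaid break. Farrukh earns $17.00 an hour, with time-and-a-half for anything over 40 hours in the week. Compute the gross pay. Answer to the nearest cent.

Mon: 6:53 AM–6:34 PM = 11 h 41 min; less 30 min break → 11 h 11 min
Tue: 7:52 AM–5:27 PM = 9 h 35 min; less 30 min break → 9 h 5 min
Wed: 6:21 AM–5:12 PM = 10 h 51 min; less 30 min break → 10 h 21 min
Thu: 10:57 AM–8:31 PM = 9 h 34 min; less 30 min break → 9 h 4 min
Fri: 7:45 AM–5:24 PM = 9 h 39 min; less 30 min break → 9 h 9 min
Total worked: 48 h 50 min = 2930 min.
Regular 40 h 0 min = 2400 min at $17.00/h; overtime 8 h 50 min = 530 min at $25.50/h.
Pay = (2400 × $17.00 + 530 × $25.50) ÷ 60 = $905.25.

$905.25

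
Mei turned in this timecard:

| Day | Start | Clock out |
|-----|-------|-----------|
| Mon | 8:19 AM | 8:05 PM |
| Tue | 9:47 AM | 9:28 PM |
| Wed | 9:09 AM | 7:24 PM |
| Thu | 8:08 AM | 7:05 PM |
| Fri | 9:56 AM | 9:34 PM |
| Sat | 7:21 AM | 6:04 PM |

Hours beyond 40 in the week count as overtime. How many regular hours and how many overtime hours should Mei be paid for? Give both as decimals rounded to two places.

Regular 40.00 hours, overtime 27.00 hours

Mon: 8:19 AM–8:05 PM = 11 h 46 min
Tue: 9:47 AM–9:28 PM = 11 h 41 min
Wed: 9:09 AM–7:24 PM = 10 h 15 min
Thu: 8:08 AM–7:05 PM = 10 h 57 min
Fri: 9:56 AM–9:34 PM = 11 h 38 min
Sat: 7:21 AM–6:04 PM = 10 h 43 min
Total worked: 67 h 0 min = 67.00 h.
Threshold 40 h → overtime 27 h 0 min, regular 40 h 0 min.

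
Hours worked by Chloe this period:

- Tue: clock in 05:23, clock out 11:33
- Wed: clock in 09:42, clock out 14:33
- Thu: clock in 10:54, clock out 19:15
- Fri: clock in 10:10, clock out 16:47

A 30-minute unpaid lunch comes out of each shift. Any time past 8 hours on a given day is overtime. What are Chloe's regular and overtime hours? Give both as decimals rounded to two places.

Regular 23.98 hours, overtime 0.00 hours

Tue: 05:23–11:33 = 6 h 10 min; less 30 min break → 5 h 40 min
Wed: 09:42–14:33 = 4 h 51 min; less 30 min break → 4 h 21 min
Thu: 10:54–19:15 = 8 h 21 min; less 30 min break → 7 h 51 min
Fri: 10:10–16:47 = 6 h 37 min; less 30 min break → 6 h 7 min
Tue reg 5 h 40 min / OT 0 h 0 min; Wed reg 4 h 21 min / OT 0 h 0 min; Thu reg 7 h 51 min / OT 0 h 0 min; Fri reg 6 h 7 min / OT 0 h 0 min.
Totals: regular 23 h 59 min, overtime 0 h 0 min.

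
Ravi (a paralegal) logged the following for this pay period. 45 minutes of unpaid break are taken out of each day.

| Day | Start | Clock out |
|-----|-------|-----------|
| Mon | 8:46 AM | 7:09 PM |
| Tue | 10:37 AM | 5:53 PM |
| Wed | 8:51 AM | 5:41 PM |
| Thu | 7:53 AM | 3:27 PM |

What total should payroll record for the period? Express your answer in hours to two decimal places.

31.05 hours

Mon: 8:46 AM–7:09 PM = 10 h 23 min; less 45 min break → 9 h 38 min
Tue: 10:37 AM–5:53 PM = 7 h 16 min; less 45 min break → 6 h 31 min
Wed: 8:51 AM–5:41 PM = 8 h 50 min; less 45 min break → 8 h 5 min
Thu: 7:53 AM–3:27 PM = 7 h 34 min; less 45 min break → 6 h 49 min
Total: 9 h 38 min + 6 h 31 min + 8 h 5 min + 6 h 49 min = 31 h 3 min.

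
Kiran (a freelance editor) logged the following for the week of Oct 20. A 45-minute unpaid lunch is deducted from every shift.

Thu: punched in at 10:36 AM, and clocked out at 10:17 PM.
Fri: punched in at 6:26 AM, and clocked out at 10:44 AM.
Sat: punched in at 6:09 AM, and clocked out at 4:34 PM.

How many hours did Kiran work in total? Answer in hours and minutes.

Thu: 10:36 AM–10:17 PM = 11 h 41 min; less 45 min break → 10 h 56 min
Fri: 6:26 AM–10:44 AM = 4 h 18 min; less 45 min break → 3 h 33 min
Sat: 6:09 AM–4:34 PM = 10 h 25 min; less 45 min break → 9 h 40 min
Total: 10 h 56 min + 3 h 33 min + 9 h 40 min = 24 h 9 min.

24 h 9 min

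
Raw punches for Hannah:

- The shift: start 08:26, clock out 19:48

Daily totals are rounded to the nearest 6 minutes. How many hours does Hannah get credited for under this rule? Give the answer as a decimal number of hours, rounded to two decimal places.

11.40 hours

The shift: 08:26–19:48 = 11 h 22 min → rounds to 11 h 24 min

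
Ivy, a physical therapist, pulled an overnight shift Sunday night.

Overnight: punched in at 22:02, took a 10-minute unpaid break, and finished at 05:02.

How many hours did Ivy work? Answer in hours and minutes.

Overnight: 22:02 → midnight = 1 h 58 min; midnight → 05:02 = 5 h 2 min; span 7 h 0 min; less 10 min break → 6 h 50 min

6 h 50 min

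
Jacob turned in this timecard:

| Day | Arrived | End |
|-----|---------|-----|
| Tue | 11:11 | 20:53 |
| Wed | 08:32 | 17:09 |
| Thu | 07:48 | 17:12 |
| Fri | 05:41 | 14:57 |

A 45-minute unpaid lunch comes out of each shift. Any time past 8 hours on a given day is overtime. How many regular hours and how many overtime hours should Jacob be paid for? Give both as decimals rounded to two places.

Tue: 11:11–20:53 = 9 h 42 min; less 45 min break → 8 h 57 min
Wed: 08:32–17:09 = 8 h 37 min; less 45 min break → 7 h 52 min
Thu: 07:48–17:12 = 9 h 24 min; less 45 min break → 8 h 39 min
Fri: 05:41–14:57 = 9 h 16 min; less 45 min break → 8 h 31 min
Tue reg 8 h 0 min / OT 0 h 57 min; Wed reg 7 h 52 min / OT 0 h 0 min; Thu reg 8 h 0 min / OT 0 h 39 min; Fri reg 8 h 0 min / OT 0 h 31 min.
Totals: regular 31 h 52 min, overtime 2 h 7 min.

Regular 31.87 hours, overtime 2.12 hours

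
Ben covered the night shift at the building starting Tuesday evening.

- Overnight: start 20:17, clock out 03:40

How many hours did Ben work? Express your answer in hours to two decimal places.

Overnight: 20:17 → midnight = 3 h 43 min; midnight → 03:40 = 3 h 40 min; span 7 h 23 min

7.38 hours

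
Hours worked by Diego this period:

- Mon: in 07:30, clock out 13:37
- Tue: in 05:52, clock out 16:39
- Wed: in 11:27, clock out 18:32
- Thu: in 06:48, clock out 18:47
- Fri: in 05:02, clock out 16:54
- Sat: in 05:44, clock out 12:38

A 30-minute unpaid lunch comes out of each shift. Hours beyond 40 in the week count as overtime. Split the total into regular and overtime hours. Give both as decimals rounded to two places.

Regular 40.00 hours, overtime 11.73 hours

Mon: 07:30–13:37 = 6 h 7 min; less 30 min break → 5 h 37 min
Tue: 05:52–16:39 = 10 h 47 min; less 30 min break → 10 h 17 min
Wed: 11:27–18:32 = 7 h 5 min; less 30 min break → 6 h 35 min
Thu: 06:48–18:47 = 11 h 59 min; less 30 min break → 11 h 29 min
Fri: 05:02–16:54 = 11 h 52 min; less 30 min break → 11 h 22 min
Sat: 05:44–12:38 = 6 h 54 min; less 30 min break → 6 h 24 min
Total worked: 51 h 44 min = 51.73 h.
Threshold 40 h → overtime 11 h 44 min, regular 40 h 0 min.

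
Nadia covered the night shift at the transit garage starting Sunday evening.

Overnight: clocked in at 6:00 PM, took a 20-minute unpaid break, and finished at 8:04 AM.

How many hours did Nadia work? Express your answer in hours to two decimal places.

Overnight: 6:00 PM → midnight = 6 h 0 min; midnight → 8:04 AM = 8 h 4 min; span 14 h 4 min; less 20 min break → 13 h 44 min

13.73 hours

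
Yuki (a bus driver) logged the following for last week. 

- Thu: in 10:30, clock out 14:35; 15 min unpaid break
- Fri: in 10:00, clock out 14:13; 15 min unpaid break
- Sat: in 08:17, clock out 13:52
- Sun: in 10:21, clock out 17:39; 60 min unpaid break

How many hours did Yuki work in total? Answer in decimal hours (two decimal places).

Thu: 10:30–14:35 = 4 h 5 min; less 15 min break → 3 h 50 min
Fri: 10:00–14:13 = 4 h 13 min; less 15 min break → 3 h 58 min
Sat: 08:17–13:52 = 5 h 35 min
Sun: 10:21–17:39 = 7 h 18 min; less 60 min break → 6 h 18 min
Total: 3 h 50 min + 3 h 58 min + 5 h 35 min + 6 h 18 min = 19 h 41 min.

19.68 hours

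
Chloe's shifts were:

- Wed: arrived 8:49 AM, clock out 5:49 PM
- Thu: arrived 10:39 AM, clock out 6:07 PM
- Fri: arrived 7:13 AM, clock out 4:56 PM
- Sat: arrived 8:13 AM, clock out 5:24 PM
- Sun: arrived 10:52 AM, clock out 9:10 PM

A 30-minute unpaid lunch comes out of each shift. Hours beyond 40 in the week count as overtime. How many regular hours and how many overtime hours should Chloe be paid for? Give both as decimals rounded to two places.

Regular 40.00 hours, overtime 3.17 hours

Wed: 8:49 AM–5:49 PM = 9 h 0 min; less 30 min break → 8 h 30 min
Thu: 10:39 AM–6:07 PM = 7 h 28 min; less 30 min break → 6 h 58 min
Fri: 7:13 AM–4:56 PM = 9 h 43 min; less 30 min break → 9 h 13 min
Sat: 8:13 AM–5:24 PM = 9 h 11 min; less 30 min break → 8 h 41 min
Sun: 10:52 AM–9:10 PM = 10 h 18 min; less 30 min break → 9 h 48 min
Total worked: 43 h 10 min = 43.17 h.
Threshold 40 h → overtime 3 h 10 min, regular 40 h 0 min.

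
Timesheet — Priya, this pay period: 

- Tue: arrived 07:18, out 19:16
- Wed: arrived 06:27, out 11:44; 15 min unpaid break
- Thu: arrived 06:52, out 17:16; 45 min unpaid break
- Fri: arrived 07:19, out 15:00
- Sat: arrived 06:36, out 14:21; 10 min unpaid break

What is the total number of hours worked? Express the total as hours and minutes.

Tue: 07:18–19:16 = 11 h 58 min
Wed: 06:27–11:44 = 5 h 17 min; less 15 min break → 5 h 2 min
Thu: 06:52–17:16 = 10 h 24 min; less 45 min break → 9 h 39 min
Fri: 07:19–15:00 = 7 h 41 min
Sat: 06:36–14:21 = 7 h 45 min; less 10 min break → 7 h 35 min
Total: 11 h 58 min + 5 h 2 min + 9 h 39 min + 7 h 41 min + 7 h 35 min = 41 h 55 min.

41 h 55 min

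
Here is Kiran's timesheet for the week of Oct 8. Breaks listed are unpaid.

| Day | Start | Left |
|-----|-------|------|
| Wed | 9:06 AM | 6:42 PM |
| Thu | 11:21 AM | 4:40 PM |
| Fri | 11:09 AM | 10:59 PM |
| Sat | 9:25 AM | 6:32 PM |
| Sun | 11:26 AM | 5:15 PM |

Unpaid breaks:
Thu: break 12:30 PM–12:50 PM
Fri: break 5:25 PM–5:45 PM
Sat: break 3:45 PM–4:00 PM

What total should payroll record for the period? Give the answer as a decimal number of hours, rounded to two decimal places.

40.77 hours

Wed: 9:06 AM–6:42 PM = 9 h 36 min
Thu: 11:21 AM–4:40 PM = 5 h 19 min; less 20 min break → 4 h 59 min
Fri: 11:09 AM–10:59 PM = 11 h 50 min; less 20 min break → 11 h 30 min
Sat: 9:25 AM–6:32 PM = 9 h 7 min; less 15 min break → 8 h 52 min
Sun: 11:26 AM–5:15 PM = 5 h 49 min
Total: 9 h 36 min + 4 h 59 min + 11 h 30 min + 8 h 52 min + 5 h 49 min = 40 h 46 min.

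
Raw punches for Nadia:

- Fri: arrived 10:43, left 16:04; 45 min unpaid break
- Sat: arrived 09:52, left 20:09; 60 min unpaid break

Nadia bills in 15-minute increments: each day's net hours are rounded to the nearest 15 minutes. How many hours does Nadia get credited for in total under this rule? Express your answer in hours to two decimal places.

Fri: 10:43–16:04 = 5 h 21 min − 45 min = 4 h 36 min → rounds to 4 h 30 min
Sat: 09:52–20:09 = 10 h 17 min − 60 min = 9 h 17 min → rounds to 9 h 15 min
Total credited: 13 h 45 min.

13.75 hours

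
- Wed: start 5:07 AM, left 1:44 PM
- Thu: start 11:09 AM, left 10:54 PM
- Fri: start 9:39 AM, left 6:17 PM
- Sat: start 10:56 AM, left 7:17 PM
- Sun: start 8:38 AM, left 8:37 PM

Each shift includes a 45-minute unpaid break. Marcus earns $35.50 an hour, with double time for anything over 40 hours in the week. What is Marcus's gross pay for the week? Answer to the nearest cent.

$1816.42

Wed: 5:07 AM–1:44 PM = 8 h 37 min; less 45 min break → 7 h 52 min
Thu: 11:09 AM–10:54 PM = 11 h 45 min; less 45 min break → 11 h 0 min
Fri: 9:39 AM–6:17 PM = 8 h 38 min; less 45 min break → 7 h 53 min
Sat: 10:56 AM–7:17 PM = 8 h 21 min; less 45 min break → 7 h 36 min
Sun: 8:38 AM–8:37 PM = 11 h 59 min; less 45 min break → 11 h 14 min
Total worked: 45 h 35 min = 2735 min.
Regular 40 h 0 min = 2400 min at $35.50/h; overtime 5 h 35 min = 335 min at $71.00/h.
Pay = (2400 × $35.50 + 335 × $71.00) ÷ 60 = $1816.42.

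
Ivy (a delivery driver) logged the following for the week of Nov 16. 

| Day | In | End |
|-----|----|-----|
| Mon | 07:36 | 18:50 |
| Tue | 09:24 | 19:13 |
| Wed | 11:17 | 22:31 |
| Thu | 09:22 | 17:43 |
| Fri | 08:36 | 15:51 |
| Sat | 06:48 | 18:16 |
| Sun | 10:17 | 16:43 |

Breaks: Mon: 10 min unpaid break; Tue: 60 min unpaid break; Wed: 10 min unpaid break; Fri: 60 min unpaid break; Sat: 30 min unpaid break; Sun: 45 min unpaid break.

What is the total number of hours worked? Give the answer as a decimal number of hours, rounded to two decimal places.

Mon: 07:36–18:50 = 11 h 14 min; less 10 min break → 11 h 4 min
Tue: 09:24–19:13 = 9 h 49 min; less 60 min break → 8 h 49 min
Wed: 11:17–22:31 = 11 h 14 min; less 10 min break → 11 h 4 min
Thu: 09:22–17:43 = 8 h 21 min
Fri: 08:36–15:51 = 7 h 15 min; less 60 min break → 6 h 15 min
Sat: 06:48–18:16 = 11 h 28 min; less 30 min break → 10 h 58 min
Sun: 10:17–16:43 = 6 h 26 min; less 45 min break → 5 h 41 min
Total: 11 h 4 min + 8 h 49 min + 11 h 4 min + 8 h 21 min + 6 h 15 min + 10 h 58 min + 5 h 41 min = 62 h 12 min.

62.20 hours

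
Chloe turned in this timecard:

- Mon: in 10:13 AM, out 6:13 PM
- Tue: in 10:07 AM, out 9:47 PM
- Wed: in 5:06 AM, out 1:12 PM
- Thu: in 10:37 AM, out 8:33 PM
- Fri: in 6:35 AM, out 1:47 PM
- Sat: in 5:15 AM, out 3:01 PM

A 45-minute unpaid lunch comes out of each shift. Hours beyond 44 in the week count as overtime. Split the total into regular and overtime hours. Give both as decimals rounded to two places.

Regular 44.00 hours, overtime 6.17 hours

Mon: 10:13 AM–6:13 PM = 8 h 0 min; less 45 min break → 7 h 15 min
Tue: 10:07 AM–9:47 PM = 11 h 40 min; less 45 min break → 10 h 55 min
Wed: 5:06 AM–1:12 PM = 8 h 6 min; less 45 min break → 7 h 21 min
Thu: 10:37 AM–8:33 PM = 9 h 56 min; less 45 min break → 9 h 11 min
Fri: 6:35 AM–1:47 PM = 7 h 12 min; less 45 min break → 6 h 27 min
Sat: 5:15 AM–3:01 PM = 9 h 46 min; less 45 min break → 9 h 1 min
Total worked: 50 h 10 min = 50.17 h.
Threshold 44 h → overtime 6 h 10 min, regular 44 h 0 min.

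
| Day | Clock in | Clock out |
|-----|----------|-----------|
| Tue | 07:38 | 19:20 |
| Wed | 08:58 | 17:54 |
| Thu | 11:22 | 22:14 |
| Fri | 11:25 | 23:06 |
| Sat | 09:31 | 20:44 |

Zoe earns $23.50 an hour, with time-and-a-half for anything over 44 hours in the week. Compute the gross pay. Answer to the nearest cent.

Tue: 07:38–19:20 = 11 h 42 min
Wed: 08:58–17:54 = 8 h 56 min
Thu: 11:22–22:14 = 10 h 52 min
Fri: 11:25–23:06 = 11 h 41 min
Sat: 09:31–20:44 = 11 h 13 min
Total worked: 54 h 24 min = 3264 min.
Regular 44 h 0 min = 2640 min at $23.50/h; overtime 10 h 24 min = 624 min at $35.25/h.
Pay = (2640 × $23.50 + 624 × $35.25) ÷ 60 = $1400.60.

$1400.60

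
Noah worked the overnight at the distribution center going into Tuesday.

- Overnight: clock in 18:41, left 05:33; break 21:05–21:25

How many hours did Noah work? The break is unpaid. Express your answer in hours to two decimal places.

10.53 hours

Overnight: 18:41 → midnight = 5 h 19 min; midnight → 05:33 = 5 h 33 min; span 10 h 52 min; less 20 min break → 10 h 32 min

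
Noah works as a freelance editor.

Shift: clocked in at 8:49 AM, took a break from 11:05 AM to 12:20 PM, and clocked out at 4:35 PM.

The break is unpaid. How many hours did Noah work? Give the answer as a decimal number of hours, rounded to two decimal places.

Shift: 8:49 AM–4:35 PM = 7 h 46 min; less 75 min break → 6 h 31 min

6.52 hours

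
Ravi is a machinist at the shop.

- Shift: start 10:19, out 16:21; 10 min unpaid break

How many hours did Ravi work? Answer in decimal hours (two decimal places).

5.87 hours

Shift: 10:19–16:21 = 6 h 2 min; less 10 min break → 5 h 52 min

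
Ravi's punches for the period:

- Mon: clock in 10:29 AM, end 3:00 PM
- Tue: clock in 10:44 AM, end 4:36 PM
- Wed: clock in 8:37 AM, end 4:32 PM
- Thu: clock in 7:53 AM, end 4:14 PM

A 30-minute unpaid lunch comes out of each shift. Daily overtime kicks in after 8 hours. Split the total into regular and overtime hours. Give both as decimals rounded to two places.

Regular 24.65 hours, overtime 0.00 hours

Mon: 10:29 AM–3:00 PM = 4 h 31 min; less 30 min break → 4 h 1 min
Tue: 10:44 AM–4:36 PM = 5 h 52 min; less 30 min break → 5 h 22 min
Wed: 8:37 AM–4:32 PM = 7 h 55 min; less 30 min break → 7 h 25 min
Thu: 7:53 AM–4:14 PM = 8 h 21 min; less 30 min break → 7 h 51 min
Mon reg 4 h 1 min / OT 0 h 0 min; Tue reg 5 h 22 min / OT 0 h 0 min; Wed reg 7 h 25 min / OT 0 h 0 min; Thu reg 7 h 51 min / OT 0 h 0 min.
Totals: regular 24 h 39 min, overtime 0 h 0 min.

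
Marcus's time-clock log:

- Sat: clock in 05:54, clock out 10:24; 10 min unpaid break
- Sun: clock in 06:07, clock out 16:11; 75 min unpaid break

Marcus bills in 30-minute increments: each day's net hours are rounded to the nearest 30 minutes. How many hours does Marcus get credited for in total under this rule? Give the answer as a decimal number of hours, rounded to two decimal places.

13.50 hours

Sat: 05:54–10:24 = 4 h 30 min − 10 min = 4 h 20 min → rounds to 4 h 30 min
Sun: 06:07–16:11 = 10 h 4 min − 75 min = 8 h 49 min → rounds to 9 h 0 min
Total credited: 13 h 30 min.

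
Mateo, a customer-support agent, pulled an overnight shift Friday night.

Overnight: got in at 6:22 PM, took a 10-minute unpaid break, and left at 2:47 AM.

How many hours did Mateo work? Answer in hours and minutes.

8 h 15 min

Overnight: 6:22 PM → midnight = 5 h 38 min; midnight → 2:47 AM = 2 h 47 min; span 8 h 25 min; less 10 min break → 8 h 15 min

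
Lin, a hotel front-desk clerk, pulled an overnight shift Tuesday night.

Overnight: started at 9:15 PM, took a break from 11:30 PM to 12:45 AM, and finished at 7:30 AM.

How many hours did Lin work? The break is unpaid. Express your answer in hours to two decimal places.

Overnight: 9:15 PM → midnight = 2 h 45 min; midnight → 7:30 AM = 7 h 30 min; span 10 h 15 min; less 75 min break → 9 h 0 min

9.00 hours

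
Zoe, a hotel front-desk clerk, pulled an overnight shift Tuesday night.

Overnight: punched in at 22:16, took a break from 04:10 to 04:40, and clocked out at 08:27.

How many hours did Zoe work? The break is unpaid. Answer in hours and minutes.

Overnight: 22:16 → midnight = 1 h 44 min; midnight → 08:27 = 8 h 27 min; span 10 h 11 min; less 30 min break → 9 h 41 min

9 h 41 min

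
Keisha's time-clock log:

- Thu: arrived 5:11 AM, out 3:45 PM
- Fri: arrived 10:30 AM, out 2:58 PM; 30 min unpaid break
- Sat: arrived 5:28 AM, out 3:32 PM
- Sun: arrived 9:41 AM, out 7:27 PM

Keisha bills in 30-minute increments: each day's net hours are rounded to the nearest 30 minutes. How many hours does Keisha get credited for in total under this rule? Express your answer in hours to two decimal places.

Thu: 5:11 AM–3:45 PM = 10 h 34 min → rounds to 10 h 30 min
Fri: 10:30 AM–2:58 PM = 4 h 28 min − 30 min = 3 h 58 min → rounds to 4 h 0 min
Sat: 5:28 AM–3:32 PM = 10 h 4 min → rounds to 10 h 0 min
Sun: 9:41 AM–7:27 PM = 9 h 46 min → rounds to 10 h 0 min
Total credited: 34 h 30 min.

34.50 hours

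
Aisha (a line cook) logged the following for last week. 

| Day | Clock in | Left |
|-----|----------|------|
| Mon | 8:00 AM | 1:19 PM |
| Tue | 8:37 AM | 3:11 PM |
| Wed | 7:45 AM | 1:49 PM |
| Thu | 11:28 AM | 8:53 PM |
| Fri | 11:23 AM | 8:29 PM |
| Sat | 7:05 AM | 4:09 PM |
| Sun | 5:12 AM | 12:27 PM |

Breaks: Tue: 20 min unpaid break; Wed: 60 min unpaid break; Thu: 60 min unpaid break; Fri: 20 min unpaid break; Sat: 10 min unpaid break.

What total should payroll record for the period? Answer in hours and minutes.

Mon: 8:00 AM–1:19 PM = 5 h 19 min
Tue: 8:37 AM–3:11 PM = 6 h 34 min; less 20 min break → 6 h 14 min
Wed: 7:45 AM–1:49 PM = 6 h 4 min; less 60 min break → 5 h 4 min
Thu: 11:28 AM–8:53 PM = 9 h 25 min; less 60 min break → 8 h 25 min
Fri: 11:23 AM–8:29 PM = 9 h 6 min; less 20 min break → 8 h 46 min
Sat: 7:05 AM–4:09 PM = 9 h 4 min; less 10 min break → 8 h 54 min
Sun: 5:12 AM–12:27 PM = 7 h 15 min
Total: 5 h 19 min + 6 h 14 min + 5 h 4 min + 8 h 25 min + 8 h 46 min + 8 h 54 min + 7 h 15 min = 49 h 57 min.

49 h 57 min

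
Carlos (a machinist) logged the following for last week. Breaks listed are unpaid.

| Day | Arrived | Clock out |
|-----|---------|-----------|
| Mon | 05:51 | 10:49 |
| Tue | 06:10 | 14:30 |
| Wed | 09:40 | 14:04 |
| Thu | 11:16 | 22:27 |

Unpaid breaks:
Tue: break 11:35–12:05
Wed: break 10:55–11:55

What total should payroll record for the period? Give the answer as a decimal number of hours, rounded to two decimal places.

27.38 hours

Mon: 05:51–10:49 = 4 h 58 min
Tue: 06:10–14:30 = 8 h 20 min; less 30 min break → 7 h 50 min
Wed: 09:40–14:04 = 4 h 24 min; less 60 min break → 3 h 24 min
Thu: 11:16–22:27 = 11 h 11 min
Total: 4 h 58 min + 7 h 50 min + 3 h 24 min + 11 h 11 min = 27 h 23 min.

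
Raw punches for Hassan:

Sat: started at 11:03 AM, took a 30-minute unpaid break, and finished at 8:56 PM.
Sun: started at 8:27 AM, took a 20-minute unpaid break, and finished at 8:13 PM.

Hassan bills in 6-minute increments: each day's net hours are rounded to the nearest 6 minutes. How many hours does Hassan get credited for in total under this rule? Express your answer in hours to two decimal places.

20.80 hours

Sat: 11:03 AM–8:56 PM = 9 h 53 min − 30 min = 9 h 23 min → rounds to 9 h 24 min
Sun: 8:27 AM–8:13 PM = 11 h 46 min − 20 min = 11 h 26 min → rounds to 11 h 24 min
Total credited: 20 h 48 min.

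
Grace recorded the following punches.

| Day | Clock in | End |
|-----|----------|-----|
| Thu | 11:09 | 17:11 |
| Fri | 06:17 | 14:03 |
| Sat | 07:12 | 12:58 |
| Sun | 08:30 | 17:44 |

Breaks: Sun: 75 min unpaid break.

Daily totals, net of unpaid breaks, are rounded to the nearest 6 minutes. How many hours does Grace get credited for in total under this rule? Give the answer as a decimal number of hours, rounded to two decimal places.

Thu: 11:09–17:11 = 6 h 2 min → rounds to 6 h 0 min
Fri: 06:17–14:03 = 7 h 46 min → rounds to 7 h 48 min
Sat: 07:12–12:58 = 5 h 46 min → rounds to 5 h 48 min
Sun: 08:30–17:44 = 9 h 14 min − 75 min = 7 h 59 min → rounds to 8 h 0 min
Total credited: 27 h 36 min.

27.60 hours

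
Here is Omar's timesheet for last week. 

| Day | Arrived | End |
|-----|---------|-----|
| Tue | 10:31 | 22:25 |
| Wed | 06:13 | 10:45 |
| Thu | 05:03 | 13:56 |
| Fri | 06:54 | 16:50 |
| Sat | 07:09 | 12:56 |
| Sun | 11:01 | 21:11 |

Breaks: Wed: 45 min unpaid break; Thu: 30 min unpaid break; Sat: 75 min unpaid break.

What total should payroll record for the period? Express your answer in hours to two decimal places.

48.70 hours

Tue: 10:31–22:25 = 11 h 54 min
Wed: 06:13–10:45 = 4 h 32 min; less 45 min break → 3 h 47 min
Thu: 05:03–13:56 = 8 h 53 min; less 30 min break → 8 h 23 min
Fri: 06:54–16:50 = 9 h 56 min
Sat: 07:09–12:56 = 5 h 47 min; less 75 min break → 4 h 32 min
Sun: 11:01–21:11 = 10 h 10 min
Total: 11 h 54 min + 3 h 47 min + 8 h 23 min + 9 h 56 min + 4 h 32 min + 10 h 10 min = 48 h 42 min.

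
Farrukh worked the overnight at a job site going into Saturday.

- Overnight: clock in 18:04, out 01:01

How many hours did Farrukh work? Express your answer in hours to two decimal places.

6.95 hours

Overnight: 18:04 → midnight = 5 h 56 min; midnight → 01:01 = 1 h 1 min; span 6 h 57 min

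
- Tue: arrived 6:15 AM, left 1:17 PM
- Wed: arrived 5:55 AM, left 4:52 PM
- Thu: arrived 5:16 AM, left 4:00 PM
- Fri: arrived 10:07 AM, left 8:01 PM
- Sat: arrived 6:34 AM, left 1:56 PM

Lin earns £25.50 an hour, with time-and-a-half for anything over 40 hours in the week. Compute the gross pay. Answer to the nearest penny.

£1248.86

Tue: 6:15 AM–1:17 PM = 7 h 2 min
Wed: 5:55 AM–4:52 PM = 10 h 57 min
Thu: 5:16 AM–4:00 PM = 10 h 44 min
Fri: 10:07 AM–8:01 PM = 9 h 54 min
Sat: 6:34 AM–1:56 PM = 7 h 22 min
Total worked: 45 h 59 min = 2759 min.
Regular 40 h 0 min = 2400 min at £25.50/h; overtime 5 h 59 min = 359 min at £38.25/h.
Pay = (2400 × £25.50 + 359 × £38.25) ÷ 60 = £1248.86.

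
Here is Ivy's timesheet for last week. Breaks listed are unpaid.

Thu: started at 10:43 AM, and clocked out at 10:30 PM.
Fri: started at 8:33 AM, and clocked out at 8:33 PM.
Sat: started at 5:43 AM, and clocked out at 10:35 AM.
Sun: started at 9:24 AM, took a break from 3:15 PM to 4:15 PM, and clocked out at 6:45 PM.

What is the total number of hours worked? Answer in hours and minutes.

Thu: 10:43 AM–10:30 PM = 11 h 47 min
Fri: 8:33 AM–8:33 PM = 12 h 0 min
Sat: 5:43 AM–10:35 AM = 4 h 52 min
Sun: 9:24 AM–6:45 PM = 9 h 21 min; less 60 min break → 8 h 21 min
Total: 11 h 47 min + 12 h 0 min + 4 h 52 min + 8 h 21 min = 37 h 0 min.

37 h 0 min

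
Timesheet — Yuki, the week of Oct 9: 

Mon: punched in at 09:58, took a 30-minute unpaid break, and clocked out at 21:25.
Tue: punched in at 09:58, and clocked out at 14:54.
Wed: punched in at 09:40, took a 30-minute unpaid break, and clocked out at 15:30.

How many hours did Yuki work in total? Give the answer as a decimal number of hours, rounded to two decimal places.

Mon: 09:58–21:25 = 11 h 27 min; less 30 min break → 10 h 57 min
Tue: 09:58–14:54 = 4 h 56 min
Wed: 09:40–15:30 = 5 h 50 min; less 30 min break → 5 h 20 min
Total: 10 h 57 min + 4 h 56 min + 5 h 20 min = 21 h 13 min.

21.22 hours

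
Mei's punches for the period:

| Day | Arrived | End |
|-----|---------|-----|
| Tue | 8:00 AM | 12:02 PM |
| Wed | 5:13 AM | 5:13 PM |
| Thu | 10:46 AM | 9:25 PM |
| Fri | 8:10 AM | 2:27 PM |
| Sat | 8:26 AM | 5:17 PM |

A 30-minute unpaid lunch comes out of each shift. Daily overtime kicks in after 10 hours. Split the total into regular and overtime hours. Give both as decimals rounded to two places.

Regular 37.67 hours, overtime 1.65 hours

Tue: 8:00 AM–12:02 PM = 4 h 2 min; less 30 min break → 3 h 32 min
Wed: 5:13 AM–5:13 PM = 12 h 0 min; less 30 min break → 11 h 30 min
Thu: 10:46 AM–9:25 PM = 10 h 39 min; less 30 min break → 10 h 9 min
Fri: 8:10 AM–2:27 PM = 6 h 17 min; less 30 min break → 5 h 47 min
Sat: 8:26 AM–5:17 PM = 8 h 51 min; less 30 min break → 8 h 21 min
Tue reg 3 h 32 min / OT 0 h 0 min; Wed reg 10 h 0 min / OT 1 h 30 min; Thu reg 10 h 0 min / OT 0 h 9 min; Fri reg 5 h 47 min / OT 0 h 0 min; Sat reg 8 h 21 min / OT 0 h 0 min.
Totals: regular 37 h 40 min, overtime 1 h 39 min.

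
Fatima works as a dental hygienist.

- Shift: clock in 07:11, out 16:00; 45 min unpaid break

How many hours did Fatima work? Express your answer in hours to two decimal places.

Shift: 07:11–16:00 = 8 h 49 min; less 45 min break → 8 h 4 min

8.07 hours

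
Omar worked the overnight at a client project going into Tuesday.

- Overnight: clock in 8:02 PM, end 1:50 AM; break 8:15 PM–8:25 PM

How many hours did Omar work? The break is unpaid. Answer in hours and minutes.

5 h 38 min

Overnight: 8:02 PM → midnight = 3 h 58 min; midnight → 1:50 AM = 1 h 50 min; span 5 h 48 min; less 10 min break → 5 h 38 min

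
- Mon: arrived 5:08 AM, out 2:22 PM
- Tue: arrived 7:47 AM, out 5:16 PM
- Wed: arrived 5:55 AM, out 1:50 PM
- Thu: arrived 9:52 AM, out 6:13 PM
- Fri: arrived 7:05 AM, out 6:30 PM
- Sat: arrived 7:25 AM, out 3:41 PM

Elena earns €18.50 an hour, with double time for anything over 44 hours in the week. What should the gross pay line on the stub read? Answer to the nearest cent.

Mon: 5:08 AM–2:22 PM = 9 h 14 min
Tue: 7:47 AM–5:16 PM = 9 h 29 min
Wed: 5:55 AM–1:50 PM = 7 h 55 min
Thu: 9:52 AM–6:13 PM = 8 h 21 min
Fri: 7:05 AM–6:30 PM = 11 h 25 min
Sat: 7:25 AM–3:41 PM = 8 h 16 min
Total worked: 54 h 40 min = 3280 min.
Regular 44 h 0 min = 2640 min at €18.50/h; overtime 10 h 40 min = 640 min at €37.00/h.
Pay = (2640 × €18.50 + 640 × €37.00) ÷ 60 = €1208.67.

€1208.67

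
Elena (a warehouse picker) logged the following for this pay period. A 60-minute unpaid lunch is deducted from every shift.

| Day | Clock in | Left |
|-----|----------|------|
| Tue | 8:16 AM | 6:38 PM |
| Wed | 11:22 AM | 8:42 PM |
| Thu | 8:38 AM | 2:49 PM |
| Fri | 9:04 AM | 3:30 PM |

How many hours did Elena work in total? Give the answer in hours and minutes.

28 h 19 min

Tue: 8:16 AM–6:38 PM = 10 h 22 min; less 60 min break → 9 h 22 min
Wed: 11:22 AM–8:42 PM = 9 h 20 min; less 60 min break → 8 h 20 min
Thu: 8:38 AM–2:49 PM = 6 h 11 min; less 60 min break → 5 h 11 min
Fri: 9:04 AM–3:30 PM = 6 h 26 min; less 60 min break → 5 h 26 min
Total: 9 h 22 min + 8 h 20 min + 5 h 11 min + 5 h 26 min = 28 h 19 min.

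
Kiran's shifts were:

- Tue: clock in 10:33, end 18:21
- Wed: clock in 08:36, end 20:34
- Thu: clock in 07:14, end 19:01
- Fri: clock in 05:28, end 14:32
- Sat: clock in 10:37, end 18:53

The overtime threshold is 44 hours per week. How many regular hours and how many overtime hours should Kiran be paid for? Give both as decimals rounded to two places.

Regular 44.00 hours, overtime 4.88 hours

Tue: 10:33–18:21 = 7 h 48 min
Wed: 08:36–20:34 = 11 h 58 min
Thu: 07:14–19:01 = 11 h 47 min
Fri: 05:28–14:32 = 9 h 4 min
Sat: 10:37–18:53 = 8 h 16 min
Total worked: 48 h 53 min = 48.88 h.
Threshold 44 h → overtime 4 h 53 min, regular 44 h 0 min.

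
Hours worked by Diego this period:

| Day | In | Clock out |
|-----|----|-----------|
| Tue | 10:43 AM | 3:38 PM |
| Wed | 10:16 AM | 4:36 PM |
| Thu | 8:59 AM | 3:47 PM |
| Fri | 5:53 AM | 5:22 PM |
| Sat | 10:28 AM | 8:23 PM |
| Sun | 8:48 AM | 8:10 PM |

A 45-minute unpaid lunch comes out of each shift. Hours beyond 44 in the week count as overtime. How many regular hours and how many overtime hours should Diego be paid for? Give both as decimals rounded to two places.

Regular 44.00 hours, overtime 2.32 hours

Tue: 10:43 AM–3:38 PM = 4 h 55 min; less 45 min break → 4 h 10 min
Wed: 10:16 AM–4:36 PM = 6 h 20 min; less 45 min break → 5 h 35 min
Thu: 8:59 AM–3:47 PM = 6 h 48 min; less 45 min break → 6 h 3 min
Fri: 5:53 AM–5:22 PM = 11 h 29 min; less 45 min break → 10 h 44 min
Sat: 10:28 AM–8:23 PM = 9 h 55 min; less 45 min break → 9 h 10 min
Sun: 8:48 AM–8:10 PM = 11 h 22 min; less 45 min break → 10 h 37 min
Total worked: 46 h 19 min = 46.32 h.
Threshold 44 h → overtime 2 h 19 min, regular 44 h 0 min.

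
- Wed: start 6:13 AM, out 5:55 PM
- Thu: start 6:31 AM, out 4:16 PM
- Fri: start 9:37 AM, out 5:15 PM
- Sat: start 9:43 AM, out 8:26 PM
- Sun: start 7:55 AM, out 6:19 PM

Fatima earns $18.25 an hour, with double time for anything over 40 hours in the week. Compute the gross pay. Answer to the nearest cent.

$1102.30

Wed: 6:13 AM–5:55 PM = 11 h 42 min
Thu: 6:31 AM–4:16 PM = 9 h 45 min
Fri: 9:37 AM–5:15 PM = 7 h 38 min
Sat: 9:43 AM–8:26 PM = 10 h 43 min
Sun: 7:55 AM–6:19 PM = 10 h 24 min
Total worked: 50 h 12 min = 3012 min.
Regular 40 h 0 min = 2400 min at $18.25/h; overtime 10 h 12 min = 612 min at $36.50/h.
Pay = (2400 × $18.25 + 612 × $36.50) ÷ 60 = $1102.30.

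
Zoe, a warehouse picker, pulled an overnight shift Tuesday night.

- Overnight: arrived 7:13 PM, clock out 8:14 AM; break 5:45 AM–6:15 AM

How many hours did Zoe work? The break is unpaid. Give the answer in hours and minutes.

Overnight: 7:13 PM → midnight = 4 h 47 min; midnight → 8:14 AM = 8 h 14 min; span 13 h 1 min; less 30 min break → 12 h 31 min

12 h 31 min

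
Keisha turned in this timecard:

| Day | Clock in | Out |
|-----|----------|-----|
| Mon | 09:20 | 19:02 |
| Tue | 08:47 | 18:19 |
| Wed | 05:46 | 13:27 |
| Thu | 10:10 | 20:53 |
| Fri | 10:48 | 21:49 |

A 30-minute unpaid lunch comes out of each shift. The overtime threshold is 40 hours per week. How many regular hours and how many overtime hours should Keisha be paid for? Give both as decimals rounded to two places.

Mon: 09:20–19:02 = 9 h 42 min; less 30 min break → 9 h 12 min
Tue: 08:47–18:19 = 9 h 32 min; less 30 min break → 9 h 2 min
Wed: 05:46–13:27 = 7 h 41 min; less 30 min break → 7 h 11 min
Thu: 10:10–20:53 = 10 h 43 min; less 30 min break → 10 h 13 min
Fri: 10:48–21:49 = 11 h 1 min; less 30 min break → 10 h 31 min
Total worked: 46 h 9 min = 46.15 h.
Threshold 40 h → overtime 6 h 9 min, regular 40 h 0 min.

Regular 40.00 hours, overtime 6.15 hours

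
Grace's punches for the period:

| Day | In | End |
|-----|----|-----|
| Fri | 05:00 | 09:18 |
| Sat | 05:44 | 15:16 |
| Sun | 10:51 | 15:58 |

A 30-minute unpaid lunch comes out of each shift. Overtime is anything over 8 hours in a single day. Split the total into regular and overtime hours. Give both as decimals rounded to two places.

Fri: 05:00–09:18 = 4 h 18 min; less 30 min break → 3 h 48 min
Sat: 05:44–15:16 = 9 h 32 min; less 30 min break → 9 h 2 min
Sun: 10:51–15:58 = 5 h 7 min; less 30 min break → 4 h 37 min
Fri reg 3 h 48 min / OT 0 h 0 min; Sat reg 8 h 0 min / OT 1 h 2 min; Sun reg 4 h 37 min / OT 0 h 0 min.
Totals: regular 16 h 25 min, overtime 1 h 2 min.

Regular 16.42 hours, overtime 1.03 hours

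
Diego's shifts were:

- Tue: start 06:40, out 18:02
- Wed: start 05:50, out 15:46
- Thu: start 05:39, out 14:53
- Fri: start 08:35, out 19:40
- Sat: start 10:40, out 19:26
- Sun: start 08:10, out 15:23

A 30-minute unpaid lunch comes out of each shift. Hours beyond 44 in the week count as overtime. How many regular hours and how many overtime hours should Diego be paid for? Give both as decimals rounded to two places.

Tue: 06:40–18:02 = 11 h 22 min; less 30 min break → 10 h 52 min
Wed: 05:50–15:46 = 9 h 56 min; less 30 min break → 9 h 26 min
Thu: 05:39–14:53 = 9 h 14 min; less 30 min break → 8 h 44 min
Fri: 08:35–19:40 = 11 h 5 min; less 30 min break → 10 h 35 min
Sat: 10:40–19:26 = 8 h 46 min; less 30 min break → 8 h 16 min
Sun: 08:10–15:23 = 7 h 13 min; less 30 min break → 6 h 43 min
Total worked: 54 h 36 min = 54.60 h.
Threshold 44 h → overtime 10 h 36 min, regular 44 h 0 min.

Regular 44.00 hours, overtime 10.60 hours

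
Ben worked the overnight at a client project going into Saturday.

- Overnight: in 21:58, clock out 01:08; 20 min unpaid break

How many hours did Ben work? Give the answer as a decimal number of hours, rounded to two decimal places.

Overnight: 21:58 → midnight = 2 h 2 min; midnight → 01:08 = 1 h 8 min; span 3 h 10 min; less 20 min break → 2 h 50 min

2.83 hours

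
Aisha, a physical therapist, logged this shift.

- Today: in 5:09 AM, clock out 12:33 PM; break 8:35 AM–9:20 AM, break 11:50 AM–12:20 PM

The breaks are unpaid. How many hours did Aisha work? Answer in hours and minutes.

6 h 9 min

Today: 5:09 AM–12:33 PM = 7 h 24 min; less 75 min break → 6 h 9 min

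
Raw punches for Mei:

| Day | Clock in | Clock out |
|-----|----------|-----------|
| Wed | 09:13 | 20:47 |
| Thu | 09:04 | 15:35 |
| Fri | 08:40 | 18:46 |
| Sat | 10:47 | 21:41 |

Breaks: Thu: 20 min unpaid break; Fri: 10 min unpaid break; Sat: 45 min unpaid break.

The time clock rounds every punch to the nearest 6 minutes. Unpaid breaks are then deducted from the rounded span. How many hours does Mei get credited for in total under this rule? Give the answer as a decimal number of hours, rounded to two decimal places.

37.85 hours

Wed: in 09:13→09:12, out 20:47→20:48; 11 h 36 min
Thu: in 09:04→09:06, out 15:35→15:36; 6 h 30 min − 20 min = 6 h 10 min
Fri: in 08:40→08:42, out 18:46→18:48; 10 h 6 min − 10 min = 9 h 56 min
Sat: in 10:47→10:48, out 21:41→21:42; 10 h 54 min − 45 min = 10 h 9 min
Total credited: 37 h 51 min.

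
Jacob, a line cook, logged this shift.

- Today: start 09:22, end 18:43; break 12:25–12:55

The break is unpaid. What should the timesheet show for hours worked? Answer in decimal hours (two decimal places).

8.85 hours

Today: 09:22–18:43 = 9 h 21 min; less 30 min break → 8 h 51 min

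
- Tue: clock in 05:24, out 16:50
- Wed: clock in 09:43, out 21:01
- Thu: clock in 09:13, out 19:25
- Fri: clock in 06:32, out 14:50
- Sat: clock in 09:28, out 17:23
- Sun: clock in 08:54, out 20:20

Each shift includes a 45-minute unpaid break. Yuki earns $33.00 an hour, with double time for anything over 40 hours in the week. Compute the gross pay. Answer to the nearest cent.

Tue: 05:24–16:50 = 11 h 26 min; less 45 min break → 10 h 41 min
Wed: 09:43–21:01 = 11 h 18 min; less 45 min break → 10 h 33 min
Thu: 09:13–19:25 = 10 h 12 min; less 45 min break → 9 h 27 min
Fri: 06:32–14:50 = 8 h 18 min; less 45 min break → 7 h 33 min
Sat: 09:28–17:23 = 7 h 55 min; less 45 min break → 7 h 10 min
Sun: 08:54–20:20 = 11 h 26 min; less 45 min break → 10 h 41 min
Total worked: 56 h 5 min = 3365 min.
Regular 40 h 0 min = 2400 min at $33.00/h; overtime 16 h 5 min = 965 min at $66.00/h.
Pay = (2400 × $33.00 + 965 × $66.00) ÷ 60 = $2381.50.

$2381.50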